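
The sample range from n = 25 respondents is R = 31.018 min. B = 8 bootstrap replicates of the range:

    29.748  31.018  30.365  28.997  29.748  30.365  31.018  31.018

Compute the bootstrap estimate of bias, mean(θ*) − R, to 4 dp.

mean(θ*) = (29.748 + 31.018 + 30.365 + 28.997 + 29.748 + 30.365 + 31.018 + 31.018) / 8 = 30.28462
bias = 30.28462 − 31.018

bias = −0.7334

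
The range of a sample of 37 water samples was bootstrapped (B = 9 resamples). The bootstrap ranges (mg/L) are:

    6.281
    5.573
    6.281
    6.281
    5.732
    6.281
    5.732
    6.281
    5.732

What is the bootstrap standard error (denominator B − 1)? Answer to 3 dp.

SE* = 0.314

Bootstrap SE is the standard deviation of the 9 replicate ranges.
Mean of replicates: (6.281 + 5.573 + 6.281 + 6.281 + 5.732 + 6.281 + 5.732 + 6.281 + 5.732) / 9 = 54.1740 / 9 = 6.0193
Sum of squared deviations: (+0.2617)² + (−0.4463)² + (+0.2617)² + (+0.2617)² + (−0.2873)² + (+0.2617)² + (−0.2873)² + (+0.2617)² + (−0.2873)² = 0.7892
Variance = 0.7892 / 8 = 0.0987
SE* = √0.0987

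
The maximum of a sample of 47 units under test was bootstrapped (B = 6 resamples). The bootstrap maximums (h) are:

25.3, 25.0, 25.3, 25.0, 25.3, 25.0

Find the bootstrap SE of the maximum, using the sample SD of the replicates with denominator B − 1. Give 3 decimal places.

SE* = 0.164

Bootstrap SE is the standard deviation of the 6 replicate maximums.
Mean of replicates: (25.3 + 25.0 + 25.3 + 25.0 + 25.3 + 25.0) / 6 = 150.9000 / 6 = 25.1500
Sum of squared deviations: (+0.1500)² + (−0.1500)² + (+0.1500)² + (−0.1500)² + (+0.1500)² + (−0.1500)² = 0.1350
Variance = 0.1350 / 5 = 0.0270
SE* = √0.0270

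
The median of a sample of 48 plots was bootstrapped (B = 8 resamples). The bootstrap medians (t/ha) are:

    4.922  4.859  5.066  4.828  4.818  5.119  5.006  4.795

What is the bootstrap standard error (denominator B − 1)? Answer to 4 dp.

SE* = 0.1232

Bootstrap SE is the standard deviation of the 8 replicate medians.
Mean of replicates: (4.922 + 4.859 + 5.066 + 4.828 + 4.818 + 5.119 + 5.006 + 4.795) / 8 = 39.41300 / 8 = 4.92662
Sum of squared deviations: (−0.00462)² + (−0.06762)² + (+0.13938)² + (−0.09862)² + (−0.10862)² + (+0.19238)² + (+0.07938)² + (−0.13162)² = 0.10618
Variance = 0.10618 / 7 = 0.01517
SE* = √0.01517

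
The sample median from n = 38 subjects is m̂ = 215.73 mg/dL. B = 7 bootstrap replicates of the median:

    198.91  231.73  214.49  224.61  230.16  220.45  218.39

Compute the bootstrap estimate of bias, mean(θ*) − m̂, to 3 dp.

mean(θ*) = (198.91 + 231.73 + 214.49 + 224.61 + 230.16 + 220.45 + 218.39) / 7 = 219.8200
bias = 219.8200 − 215.73

bias = +4.090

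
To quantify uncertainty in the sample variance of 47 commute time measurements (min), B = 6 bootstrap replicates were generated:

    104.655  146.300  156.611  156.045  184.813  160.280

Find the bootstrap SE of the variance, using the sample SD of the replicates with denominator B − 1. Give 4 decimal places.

Bootstrap SE is the standard deviation of the 6 replicate variances.
Mean of replicates: (104.655 + 146.300 + 156.611 + 156.045 + 184.813 + 160.280) / 6 = 908.70400 / 6 = 151.45067
Sum of squared deviations: (−46.79567)² + (−5.15067)² + (+5.16033)² + (+4.59433)² + (+33.36233)² + (+8.82933)² = 3455.10314
Variance = 3455.10314 / 5 = 691.02063
SE* = √691.02063

SE* = 26.2873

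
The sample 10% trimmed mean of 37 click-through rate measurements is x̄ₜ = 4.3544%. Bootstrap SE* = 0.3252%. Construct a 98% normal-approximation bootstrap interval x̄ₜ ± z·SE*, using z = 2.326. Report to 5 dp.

(3.59798, 5.11082)

Margin = 2.326 × 0.3252 = 0.756415
Interval: 4.3544 ± 0.756415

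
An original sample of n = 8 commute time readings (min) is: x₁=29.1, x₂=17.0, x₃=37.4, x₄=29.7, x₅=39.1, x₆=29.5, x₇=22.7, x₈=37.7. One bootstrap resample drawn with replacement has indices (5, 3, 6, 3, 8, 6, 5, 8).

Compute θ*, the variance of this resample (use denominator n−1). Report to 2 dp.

θ* = 16.20

Resample values: 39.1, 37.4, 29.5, 37.4, 37.7, 29.5, 39.1, 37.7.
Mean = 35.9250; sum of squared deviations = 113.3750
s² = 113.3750 / 7 = 16.1964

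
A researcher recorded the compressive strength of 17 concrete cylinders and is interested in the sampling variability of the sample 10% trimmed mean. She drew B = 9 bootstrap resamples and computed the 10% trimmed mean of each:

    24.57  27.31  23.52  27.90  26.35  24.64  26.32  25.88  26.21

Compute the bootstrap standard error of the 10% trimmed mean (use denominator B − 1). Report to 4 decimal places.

SE* = 1.3904

Bootstrap SE is the standard deviation of the 9 replicate 10% trimmed means.
Mean of replicates: (24.57 + 27.31 + 23.52 + 27.90 + 26.35 + 24.64 + 26.32 + 25.88 + 26.21) / 9 = 232.70000 / 9 = 25.85556
Sum of squared deviations: (−1.28556)² + (+1.45444)² + (−2.33556)² + (+2.04444)² + (+0.49444)² + (−1.21556)² + (+0.46444)² + (+0.02444)² + (+0.35444)² = 15.46662
Variance = 15.46662 / 8 = 1.93333
SE* = √1.93333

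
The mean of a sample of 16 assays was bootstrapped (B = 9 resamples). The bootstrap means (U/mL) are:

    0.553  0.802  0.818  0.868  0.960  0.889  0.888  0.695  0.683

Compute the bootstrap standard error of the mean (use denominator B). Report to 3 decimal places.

SE* = 0.121

Bootstrap SE is the standard deviation of the 9 replicate means.
Mean of replicates: (0.553 + 0.802 + 0.818 + 0.868 + 0.960 + 0.889 + 0.888 + 0.695 + 0.683) / 9 = 7.1560 / 9 = 0.7951
Sum of squared deviations: (−0.2421)² + (+0.0069)² + (+0.0229)² + (+0.0729)² + (+0.1649)² + (+0.0939)² + (+0.0929)² + (−0.1001)² + (−0.1121)² = 0.1317
Variance = 0.1317 / 9 = 0.0146
SE* = √0.0146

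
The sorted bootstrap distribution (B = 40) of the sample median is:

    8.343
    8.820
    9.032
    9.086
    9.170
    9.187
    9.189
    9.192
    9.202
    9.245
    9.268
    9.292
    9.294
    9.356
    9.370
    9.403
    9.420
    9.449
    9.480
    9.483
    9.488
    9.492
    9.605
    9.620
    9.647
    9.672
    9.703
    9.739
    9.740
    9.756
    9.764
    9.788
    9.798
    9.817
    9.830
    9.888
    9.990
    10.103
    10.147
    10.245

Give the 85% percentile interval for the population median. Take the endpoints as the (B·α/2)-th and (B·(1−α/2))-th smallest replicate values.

α = 0.15; lower rank = 40 × 0.075 = 3; upper rank = 40 × 0.925 = 37.
The 3rd smallest replicate is 9.032; the 37th is 9.990.

(9.032, 9.990)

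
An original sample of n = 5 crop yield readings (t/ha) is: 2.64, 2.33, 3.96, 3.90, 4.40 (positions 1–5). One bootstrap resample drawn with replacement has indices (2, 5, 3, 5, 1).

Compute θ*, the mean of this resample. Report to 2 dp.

θ* = 3.55

Resample values: 2.33, 4.40, 3.96, 4.40, 2.64.
Mean = (2.33 + 4.40 + 3.96 + 4.40 + 2.64) / 5 = 17.730 / 5 = 3.55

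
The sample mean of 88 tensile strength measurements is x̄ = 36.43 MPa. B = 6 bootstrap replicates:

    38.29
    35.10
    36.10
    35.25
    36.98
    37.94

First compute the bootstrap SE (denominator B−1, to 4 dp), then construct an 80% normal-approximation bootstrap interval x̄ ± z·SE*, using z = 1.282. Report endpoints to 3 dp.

(34.699, 38.161)

Mean of replicates = 36.6100; sum of squared deviations = 9.1180; SE* = √(9.1180/5) = 1.3504
Margin = 1.282 × 1.3504 = 1.7312
Interval: 36.43 ± 1.7312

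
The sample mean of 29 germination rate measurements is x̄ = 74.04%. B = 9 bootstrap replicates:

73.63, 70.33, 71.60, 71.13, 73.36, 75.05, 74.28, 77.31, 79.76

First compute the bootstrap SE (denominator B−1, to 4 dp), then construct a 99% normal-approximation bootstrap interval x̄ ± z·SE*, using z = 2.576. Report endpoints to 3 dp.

(66.242, 81.838)

Mean of replicates = 74.0500; sum of squared deviations = 73.3044; SE* = √(73.3044/8) = 3.0271
Margin = 2.576 × 3.0271 = 7.7978
Interval: 74.04 ± 7.7978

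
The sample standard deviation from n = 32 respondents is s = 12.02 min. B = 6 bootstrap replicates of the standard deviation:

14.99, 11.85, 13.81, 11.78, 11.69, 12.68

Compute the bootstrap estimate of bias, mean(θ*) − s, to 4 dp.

mean(θ*) = (14.99 + 11.85 + 13.81 + 11.78 + 11.69 + 12.68) / 6 = 12.80000
bias = 12.80000 − 12.02

bias = +0.7800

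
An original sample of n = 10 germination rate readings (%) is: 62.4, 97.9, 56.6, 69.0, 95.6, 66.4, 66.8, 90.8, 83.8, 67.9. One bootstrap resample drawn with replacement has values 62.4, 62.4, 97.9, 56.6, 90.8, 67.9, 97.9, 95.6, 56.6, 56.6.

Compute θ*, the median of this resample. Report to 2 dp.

Sorted: 56.6, 56.6, 56.6, 62.4, 62.4, 67.9, 90.8, 95.6, 97.9, 97.9
Median = average of the two middle values = 65.15

θ* = 65.15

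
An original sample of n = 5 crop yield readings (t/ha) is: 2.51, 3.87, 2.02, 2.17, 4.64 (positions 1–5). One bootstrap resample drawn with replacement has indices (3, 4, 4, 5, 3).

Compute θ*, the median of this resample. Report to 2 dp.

Resample values: 2.02, 2.17, 2.17, 4.64, 2.02.
Sorted: 2.02, 2.02, 2.17, 2.17, 4.64
Median = middle value = 2.17

θ* = 2.17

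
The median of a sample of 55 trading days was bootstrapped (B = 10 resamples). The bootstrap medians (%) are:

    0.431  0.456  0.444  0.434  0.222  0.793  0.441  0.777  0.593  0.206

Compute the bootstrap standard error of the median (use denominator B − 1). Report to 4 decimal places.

Bootstrap SE is the standard deviation of the 10 replicate medians.
Mean of replicates: (0.431 + 0.456 + 0.444 + 0.434 + 0.222 + 0.793 + 0.441 + 0.777 + 0.593 + 0.206) / 10 = 4.79700 / 10 = 0.47970
Sum of squared deviations: (−0.04870)² + (−0.02370)² + (−0.03570)² + (−0.04570)² + (−0.25770)² + (+0.31330)² + (−0.03870)² + (+0.29730)² + (+0.11330)² + (−0.27370)² = 0.34850
Variance = 0.34850 / 9 = 0.03872
SE* = √0.03872

SE* = 0.1968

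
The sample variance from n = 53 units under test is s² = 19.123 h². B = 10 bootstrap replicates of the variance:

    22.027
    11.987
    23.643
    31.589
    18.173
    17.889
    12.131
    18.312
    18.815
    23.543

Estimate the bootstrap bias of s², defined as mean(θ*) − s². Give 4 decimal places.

mean(θ*) = (22.027 + 11.987 + 23.643 + 31.589 + 18.173 + 17.889 + 12.131 + 18.312 + 18.815 + 23.543) / 10 = 19.81090
bias = 19.81090 − 19.123

bias = +0.6879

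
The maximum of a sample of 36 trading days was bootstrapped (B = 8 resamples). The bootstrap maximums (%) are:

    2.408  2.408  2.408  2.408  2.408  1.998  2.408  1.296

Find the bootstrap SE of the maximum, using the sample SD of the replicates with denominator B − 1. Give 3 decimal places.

Bootstrap SE is the standard deviation of the 8 replicate maximums.
Mean of replicates: (2.408 + 2.408 + 2.408 + 2.408 + 2.408 + 1.998 + 2.408 + 1.296) / 8 = 17.7420 / 8 = 2.2178
Sum of squared deviations: (+0.1902)² + (+0.1902)² + (+0.1902)² + (+0.1902)² + (+0.1902)² + (−0.2198)² + (+0.1902)² + (−0.9218)² = 1.1151
Variance = 1.1151 / 7 = 0.1593
SE* = √0.1593

SE* = 0.399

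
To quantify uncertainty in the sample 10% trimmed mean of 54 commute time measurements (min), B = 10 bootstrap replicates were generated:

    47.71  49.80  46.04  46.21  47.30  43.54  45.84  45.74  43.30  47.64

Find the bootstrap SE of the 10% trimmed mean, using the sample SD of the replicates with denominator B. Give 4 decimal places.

Bootstrap SE is the standard deviation of the 10 replicate 10% trimmed means.
Mean of replicates: (47.71 + 49.80 + 46.04 + 46.21 + 47.30 + 43.54 + 45.84 + 45.74 + 43.30 + 47.64) / 10 = 463.12000 / 10 = 46.31200
Sum of squared deviations: (+1.39800)² + (+3.48800)² + (−0.27200)² + (−0.10200)² + (+0.98800)² + (−2.77200)² + (−0.47200)² + (−0.57200)² + (−3.01200)² + (+1.32800)² = 34.25076
Variance = 34.25076 / 10 = 3.42508
SE* = √3.42508

SE* = 1.8507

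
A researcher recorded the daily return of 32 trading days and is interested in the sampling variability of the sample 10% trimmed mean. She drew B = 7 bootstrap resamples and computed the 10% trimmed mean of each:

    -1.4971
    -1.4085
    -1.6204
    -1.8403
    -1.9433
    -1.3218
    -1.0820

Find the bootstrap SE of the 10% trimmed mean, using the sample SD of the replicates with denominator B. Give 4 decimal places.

Bootstrap SE is the standard deviation of the 7 replicate 10% trimmed means.
Mean of replicates: ((-1.4971) + (-1.4085) + (-1.6204) + (-1.8403) + (-1.9433) + (-1.3218) + (-1.0820)) / 7 = -10.71340 / 7 = -1.53049
Sum of squared deviations: (+0.03339)² + (+0.12199)² + (−0.08991)² + (−0.30981)² + (−0.41281)² + (+0.20869)² + (+0.44849)² = 0.53517
Variance = 0.53517 / 7 = 0.07645
SE* = √0.07645

SE* = 0.2765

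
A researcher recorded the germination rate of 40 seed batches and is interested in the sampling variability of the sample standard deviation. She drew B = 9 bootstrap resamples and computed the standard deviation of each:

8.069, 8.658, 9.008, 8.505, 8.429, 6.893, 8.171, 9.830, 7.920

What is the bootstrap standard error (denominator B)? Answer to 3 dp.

SE* = 0.757

Bootstrap SE is the standard deviation of the 9 replicate standard deviations.
Mean of replicates: (8.069 + 8.658 + 9.008 + 8.505 + 8.429 + 6.893 + 8.171 + 9.830 + 7.920) / 9 = 75.4830 / 9 = 8.3870
Sum of squared deviations: (−0.3180)² + (+0.2710)² + (+0.6210)² + (+0.1180)² + (+0.0420)² + (−1.4940)² + (−0.2160)² + (+1.4430)² + (−0.4670)² = 5.1549
Variance = 5.1549 / 9 = 0.5728
SE* = √0.5728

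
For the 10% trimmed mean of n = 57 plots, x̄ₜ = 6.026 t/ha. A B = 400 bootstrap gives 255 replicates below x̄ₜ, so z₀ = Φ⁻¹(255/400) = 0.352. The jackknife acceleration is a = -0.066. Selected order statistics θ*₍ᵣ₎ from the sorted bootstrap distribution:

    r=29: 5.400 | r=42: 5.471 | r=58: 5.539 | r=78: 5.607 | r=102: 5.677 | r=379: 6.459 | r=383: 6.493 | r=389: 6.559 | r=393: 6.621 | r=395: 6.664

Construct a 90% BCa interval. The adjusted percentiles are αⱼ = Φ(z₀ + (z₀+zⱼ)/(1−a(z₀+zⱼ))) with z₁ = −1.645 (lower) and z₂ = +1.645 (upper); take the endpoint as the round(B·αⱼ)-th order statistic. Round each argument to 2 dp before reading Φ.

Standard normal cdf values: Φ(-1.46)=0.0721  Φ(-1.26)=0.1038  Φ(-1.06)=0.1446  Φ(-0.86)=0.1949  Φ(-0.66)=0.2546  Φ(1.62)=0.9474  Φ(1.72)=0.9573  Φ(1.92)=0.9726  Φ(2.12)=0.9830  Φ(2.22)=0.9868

(5.539, 6.621)

Lower: z₀ + z₁ = 0.352 + (-1.645) = -1.293; 1 − a(z₀+z₁) = 1 − (-0.066)(-1.293) = 0.9147; argument = 0.352 + (-1.293)/0.9147 = -1.0616 → -1.06.
α₁ = Φ(-1.06) = 0.1446; rank = round(400 × 0.1446) = 58; θ*₍58₎ = 5.539.
Upper: z₀ + z₂ = 1.997; 1 − a(z₀+z₂) = 1.1318; argument = 2.1164 → 2.12; α₂ = 0.9830; rank = 393; θ*₍393₎ = 6.621.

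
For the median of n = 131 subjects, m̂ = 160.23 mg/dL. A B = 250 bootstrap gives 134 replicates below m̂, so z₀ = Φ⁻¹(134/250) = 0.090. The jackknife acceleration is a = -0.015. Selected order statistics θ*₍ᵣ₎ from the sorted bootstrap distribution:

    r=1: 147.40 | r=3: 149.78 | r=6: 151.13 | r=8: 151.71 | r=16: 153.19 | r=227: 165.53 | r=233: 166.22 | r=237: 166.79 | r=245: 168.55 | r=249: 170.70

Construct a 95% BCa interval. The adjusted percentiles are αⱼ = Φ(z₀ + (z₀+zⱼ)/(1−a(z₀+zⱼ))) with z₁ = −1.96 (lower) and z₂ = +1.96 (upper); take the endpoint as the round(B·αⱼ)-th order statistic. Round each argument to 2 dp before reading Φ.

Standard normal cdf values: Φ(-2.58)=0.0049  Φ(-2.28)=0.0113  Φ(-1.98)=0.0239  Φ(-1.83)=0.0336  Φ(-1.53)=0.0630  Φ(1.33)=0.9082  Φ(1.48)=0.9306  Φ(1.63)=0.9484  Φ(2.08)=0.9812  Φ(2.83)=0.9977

(151.71, 168.55)

Lower: z₀ + z₁ = 0.090 + (-1.960) = -1.870; 1 − a(z₀+z₁) = 1 − (-0.015)(-1.870) = 0.9719; argument = 0.090 + (-1.870)/0.9719 = -1.8340 → -1.83.
α₁ = Φ(-1.83) = 0.0336; rank = round(250 × 0.0336) = 8; θ*₍8₎ = 151.71.
Upper: z₀ + z₂ = 2.050; 1 − a(z₀+z₂) = 1.0308; argument = 2.0788 → 2.08; α₂ = 0.9812; rank = 245; θ*₍245₎ = 168.55.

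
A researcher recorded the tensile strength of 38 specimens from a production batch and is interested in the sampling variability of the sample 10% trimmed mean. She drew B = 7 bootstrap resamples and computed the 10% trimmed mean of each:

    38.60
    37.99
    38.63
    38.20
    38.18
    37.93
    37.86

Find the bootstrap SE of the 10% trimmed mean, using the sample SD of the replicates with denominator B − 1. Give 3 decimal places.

Bootstrap SE is the standard deviation of the 7 replicate 10% trimmed means.
Mean of replicates: (38.60 + 37.99 + 38.63 + 38.20 + 38.18 + 37.93 + 37.86) / 7 = 267.3900 / 7 = 38.1986
Sum of squared deviations: (+0.4014)² + (−0.2086)² + (+0.4314)² + (+0.0014)² + (−0.0186)² + (−0.2686)² + (−0.3386)² = 0.5779
Variance = 0.5779 / 6 = 0.0963
SE* = √0.0963

SE* = 0.310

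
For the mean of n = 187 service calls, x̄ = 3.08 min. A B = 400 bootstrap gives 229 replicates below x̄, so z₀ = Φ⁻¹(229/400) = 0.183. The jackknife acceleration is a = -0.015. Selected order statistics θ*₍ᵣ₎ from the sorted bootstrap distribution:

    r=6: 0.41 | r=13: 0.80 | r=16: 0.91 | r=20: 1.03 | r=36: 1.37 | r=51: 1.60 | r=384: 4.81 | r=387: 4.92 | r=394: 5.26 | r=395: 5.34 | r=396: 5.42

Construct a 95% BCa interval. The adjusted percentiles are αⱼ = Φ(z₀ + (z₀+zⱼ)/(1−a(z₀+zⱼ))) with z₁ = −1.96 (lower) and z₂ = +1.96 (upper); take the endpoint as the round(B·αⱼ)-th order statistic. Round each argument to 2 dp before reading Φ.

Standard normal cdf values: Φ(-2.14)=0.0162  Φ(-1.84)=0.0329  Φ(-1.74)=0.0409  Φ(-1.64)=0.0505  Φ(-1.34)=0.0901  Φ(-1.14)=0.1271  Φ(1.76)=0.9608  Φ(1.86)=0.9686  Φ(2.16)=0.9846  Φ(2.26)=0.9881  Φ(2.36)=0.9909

(1.03, 5.34)

Lower: z₀ + z₁ = 0.183 + (-1.960) = -1.777; 1 − a(z₀+z₁) = 1 − (-0.015)(-1.777) = 0.9733; argument = 0.183 + (-1.777)/0.9733 = -1.6427 → -1.64.
α₁ = Φ(-1.64) = 0.0505; rank = round(400 × 0.0505) = 20; θ*₍20₎ = 1.03.
Upper: z₀ + z₂ = 2.143; 1 − a(z₀+z₂) = 1.0321; argument = 2.2593 → 2.26; α₂ = 0.9881; rank = 395; θ*₍395₎ = 5.34.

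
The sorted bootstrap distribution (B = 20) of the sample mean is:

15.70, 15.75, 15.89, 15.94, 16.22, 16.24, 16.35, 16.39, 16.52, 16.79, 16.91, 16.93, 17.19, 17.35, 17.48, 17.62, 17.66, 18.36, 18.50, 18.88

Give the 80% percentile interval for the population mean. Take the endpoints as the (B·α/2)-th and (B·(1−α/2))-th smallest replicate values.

α = 0.20; lower rank = 20 × 0.100 = 2; upper rank = 20 × 0.900 = 18.
The 2nd smallest replicate is 15.75; the 18th is 18.36.

(15.75, 18.36)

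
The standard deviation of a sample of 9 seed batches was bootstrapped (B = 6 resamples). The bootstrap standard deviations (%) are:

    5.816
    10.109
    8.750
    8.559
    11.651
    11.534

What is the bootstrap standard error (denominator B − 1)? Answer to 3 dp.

SE* = 2.195

Bootstrap SE is the standard deviation of the 6 replicate standard deviations.
Mean of replicates: (5.816 + 10.109 + 8.750 + 8.559 + 11.651 + 11.534) / 6 = 56.4190 / 6 = 9.4032
Sum of squared deviations: (−3.5872)² + (+0.7058)² + (−0.6532)² + (−0.8442)² + (+2.2478)² + (+2.1308)² = 24.0984
Variance = 24.0984 / 5 = 4.8197
SE* = √4.8197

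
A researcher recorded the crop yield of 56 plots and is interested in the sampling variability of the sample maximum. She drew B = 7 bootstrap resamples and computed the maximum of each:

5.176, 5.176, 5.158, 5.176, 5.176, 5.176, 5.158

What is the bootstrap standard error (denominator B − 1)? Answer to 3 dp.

SE* = 0.009

Bootstrap SE is the standard deviation of the 7 replicate maximums.
Mean of replicates: (5.176 + 5.176 + 5.158 + 5.176 + 5.176 + 5.176 + 5.158) / 7 = 36.19600 / 7 = 5.17086
Sum of squared deviations: (+0.00514)² + (+0.00514)² + (−0.01286)² + (+0.00514)² + (+0.00514)² + (+0.00514)² + (−0.01286)² = 0.00046
Variance = 0.00046 / 6 = 0.00008
SE* = √0.00008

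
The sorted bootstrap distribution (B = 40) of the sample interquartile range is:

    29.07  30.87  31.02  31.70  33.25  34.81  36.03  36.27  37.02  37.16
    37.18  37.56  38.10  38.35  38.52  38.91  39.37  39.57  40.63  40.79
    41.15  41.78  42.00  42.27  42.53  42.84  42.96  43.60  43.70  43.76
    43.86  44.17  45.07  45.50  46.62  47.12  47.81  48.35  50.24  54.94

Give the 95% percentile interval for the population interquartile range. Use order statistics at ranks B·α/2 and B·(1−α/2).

α = 0.05; lower rank = 40 × 0.025 = 1; upper rank = 40 × 0.975 = 39.
The 1st smallest replicate is 29.07; the 39th is 50.24.

(29.07, 50.24)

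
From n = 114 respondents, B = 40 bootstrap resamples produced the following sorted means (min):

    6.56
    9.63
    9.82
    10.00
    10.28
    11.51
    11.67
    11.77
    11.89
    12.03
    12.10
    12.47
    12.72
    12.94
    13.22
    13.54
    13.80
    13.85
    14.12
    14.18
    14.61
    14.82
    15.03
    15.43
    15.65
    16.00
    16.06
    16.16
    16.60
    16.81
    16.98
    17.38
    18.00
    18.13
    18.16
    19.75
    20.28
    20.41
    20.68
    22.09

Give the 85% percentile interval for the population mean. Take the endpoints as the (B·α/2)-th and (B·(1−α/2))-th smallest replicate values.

α = 0.15; lower rank = 40 × 0.075 = 3; upper rank = 40 × 0.925 = 37.
The 3rd smallest replicate is 9.82; the 37th is 20.28.

(9.82, 20.28)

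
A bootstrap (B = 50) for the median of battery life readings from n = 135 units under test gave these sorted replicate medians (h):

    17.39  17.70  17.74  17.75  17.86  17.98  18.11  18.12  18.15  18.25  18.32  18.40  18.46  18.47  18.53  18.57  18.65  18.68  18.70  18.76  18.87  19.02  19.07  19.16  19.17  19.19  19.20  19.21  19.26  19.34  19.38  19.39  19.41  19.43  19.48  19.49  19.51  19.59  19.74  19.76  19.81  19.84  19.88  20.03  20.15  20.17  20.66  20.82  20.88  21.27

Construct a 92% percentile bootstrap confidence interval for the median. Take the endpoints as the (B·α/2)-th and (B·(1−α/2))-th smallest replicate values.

(17.70, 20.82)

α = 0.08; lower rank = 50 × 0.040 = 2; upper rank = 50 × 0.960 = 48.
The 2nd smallest replicate is 17.70; the 48th is 20.82.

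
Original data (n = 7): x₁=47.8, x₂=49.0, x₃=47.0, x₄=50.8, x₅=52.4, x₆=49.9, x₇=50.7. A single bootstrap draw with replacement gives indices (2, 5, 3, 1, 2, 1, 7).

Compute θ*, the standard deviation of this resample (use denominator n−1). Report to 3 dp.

θ* = 1.882

Resample values: 49.0, 52.4, 47.0, 47.8, 49.0, 47.8, 50.7.
Mean = 49.1000; sum of squared deviations = 21.2600
s² = 21.2600 / 6 = 3.5433
s = √3.5433 = 1.882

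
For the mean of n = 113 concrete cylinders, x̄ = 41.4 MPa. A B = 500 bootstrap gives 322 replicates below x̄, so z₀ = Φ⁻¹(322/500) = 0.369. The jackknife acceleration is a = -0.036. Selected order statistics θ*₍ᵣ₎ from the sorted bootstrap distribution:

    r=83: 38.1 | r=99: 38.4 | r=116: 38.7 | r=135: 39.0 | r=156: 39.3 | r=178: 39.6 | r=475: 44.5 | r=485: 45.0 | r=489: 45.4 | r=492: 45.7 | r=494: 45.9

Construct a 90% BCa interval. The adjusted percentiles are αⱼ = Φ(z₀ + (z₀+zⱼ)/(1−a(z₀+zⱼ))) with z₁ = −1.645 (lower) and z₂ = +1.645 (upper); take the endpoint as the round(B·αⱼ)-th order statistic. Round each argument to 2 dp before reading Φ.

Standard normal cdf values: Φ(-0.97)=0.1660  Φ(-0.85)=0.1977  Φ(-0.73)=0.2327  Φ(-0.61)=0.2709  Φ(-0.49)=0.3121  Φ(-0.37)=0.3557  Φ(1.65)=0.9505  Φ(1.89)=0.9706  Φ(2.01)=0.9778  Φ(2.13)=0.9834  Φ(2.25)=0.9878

(38.1, 45.9)

Lower: z₀ + z₁ = 0.369 + (-1.645) = -1.276; 1 − a(z₀+z₁) = 1 − (-0.036)(-1.276) = 0.9541; argument = 0.369 + (-1.276)/0.9541 = -0.9684 → -0.97.
α₁ = Φ(-0.97) = 0.1660; rank = round(500 × 0.1660) = 83; θ*₍83₎ = 38.1.
Upper: z₀ + z₂ = 2.014; 1 − a(z₀+z₂) = 1.0725; argument = 2.2468 → 2.25; α₂ = 0.9878; rank = 494; θ*₍494₎ = 45.9.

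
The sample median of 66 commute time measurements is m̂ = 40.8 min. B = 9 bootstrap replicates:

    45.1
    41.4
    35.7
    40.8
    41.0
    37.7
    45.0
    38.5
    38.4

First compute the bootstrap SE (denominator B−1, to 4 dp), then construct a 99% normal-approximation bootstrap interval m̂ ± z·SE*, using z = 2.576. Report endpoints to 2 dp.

(32.56, 49.04)

Mean of replicates = 40.4000; sum of squared deviations = 81.7600; SE* = √(81.7600/8) = 3.1969
Margin = 2.576 × 3.1969 = 8.235
Interval: 40.8 ± 8.235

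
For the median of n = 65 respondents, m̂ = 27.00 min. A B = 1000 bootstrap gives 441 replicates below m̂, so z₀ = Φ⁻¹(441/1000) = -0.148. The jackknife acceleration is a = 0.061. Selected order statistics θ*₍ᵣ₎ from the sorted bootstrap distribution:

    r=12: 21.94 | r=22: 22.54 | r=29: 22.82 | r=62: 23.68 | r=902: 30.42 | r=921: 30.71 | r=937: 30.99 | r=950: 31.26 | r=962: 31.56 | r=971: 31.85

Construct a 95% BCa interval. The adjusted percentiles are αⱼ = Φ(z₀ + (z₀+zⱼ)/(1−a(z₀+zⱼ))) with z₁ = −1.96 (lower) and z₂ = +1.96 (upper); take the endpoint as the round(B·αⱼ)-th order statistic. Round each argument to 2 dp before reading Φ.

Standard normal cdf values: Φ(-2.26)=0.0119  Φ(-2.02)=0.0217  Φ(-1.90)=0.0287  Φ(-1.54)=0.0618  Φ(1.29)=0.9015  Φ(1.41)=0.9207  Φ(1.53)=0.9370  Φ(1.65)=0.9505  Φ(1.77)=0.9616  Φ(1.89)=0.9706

(22.54, 31.85)

Lower: z₀ + z₁ = -0.148 + (-1.960) = -2.108; 1 − a(z₀+z₁) = 1 − (0.061)(-2.108) = 1.1286; argument = -0.148 + (-2.108)/1.1286 = -2.0158 → -2.02.
α₁ = Φ(-2.02) = 0.0217; rank = round(1000 × 0.0217) = 22; θ*₍22₎ = 22.54.
Upper: z₀ + z₂ = 1.812; 1 − a(z₀+z₂) = 0.8895; argument = 1.8892 → 1.89; α₂ = 0.9706; rank = 971; θ*₍971₎ = 31.85.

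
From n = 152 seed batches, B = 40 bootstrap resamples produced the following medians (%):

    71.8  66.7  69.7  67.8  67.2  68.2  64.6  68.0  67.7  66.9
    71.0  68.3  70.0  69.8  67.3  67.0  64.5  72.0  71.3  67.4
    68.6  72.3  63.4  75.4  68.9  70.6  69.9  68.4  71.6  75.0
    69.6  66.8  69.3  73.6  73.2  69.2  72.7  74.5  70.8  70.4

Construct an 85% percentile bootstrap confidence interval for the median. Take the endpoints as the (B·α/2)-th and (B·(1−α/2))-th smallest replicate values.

(64.6, 73.6)

Sorted replicates: 63.4, 64.5, 64.6, 66.7, 66.8, 66.9, 67.0, 67.2, 67.3, 67.4, 67.7, 67.8, 68.0, 68.2, 68.3, 68.4, 68.6, 68.9, 69.2, 69.3, 69.6, 69.7, 69.8, 69.9, 70.0, 70.4, 70.6, 70.8, 71.0, 71.3, 71.6, 71.8, 72.0, 72.3, 72.7, 73.2, 73.6, 74.5, 75.0, 75.4
α = 0.15; lower rank = 40 × 0.075 = 3; upper rank = 40 × 0.925 = 37.
The 3rd smallest replicate is 64.6; the 37th is 73.6.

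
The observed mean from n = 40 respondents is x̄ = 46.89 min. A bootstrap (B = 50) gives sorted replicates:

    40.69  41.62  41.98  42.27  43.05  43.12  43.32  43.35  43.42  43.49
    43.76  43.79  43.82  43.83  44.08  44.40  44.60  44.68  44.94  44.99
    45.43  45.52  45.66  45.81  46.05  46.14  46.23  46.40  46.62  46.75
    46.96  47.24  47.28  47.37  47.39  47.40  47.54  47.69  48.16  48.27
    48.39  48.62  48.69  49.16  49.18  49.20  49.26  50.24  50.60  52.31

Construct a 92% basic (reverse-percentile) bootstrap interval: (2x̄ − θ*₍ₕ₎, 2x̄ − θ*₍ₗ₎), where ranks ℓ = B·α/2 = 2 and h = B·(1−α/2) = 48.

(43.54, 52.16)

Percentile endpoints at ranks 2 and 48: θ*₍2₎ = 41.62, θ*₍48₎ = 50.24.
Basic interval reflects these around x̄:
  lower = 2 × 46.89 − 50.24 = 43.54
  upper = 2 × 46.89 − 41.62 = 52.16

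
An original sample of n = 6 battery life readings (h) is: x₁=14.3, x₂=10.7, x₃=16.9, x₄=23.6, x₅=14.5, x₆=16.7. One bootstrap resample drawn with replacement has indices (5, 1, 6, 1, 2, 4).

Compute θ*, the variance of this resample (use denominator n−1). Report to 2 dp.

θ* = 18.75

Resample values: 14.5, 14.3, 16.7, 14.3, 10.7, 23.6.
Mean = 15.6833; sum of squared deviations = 93.7683
s² = 93.7683 / 5 = 18.7537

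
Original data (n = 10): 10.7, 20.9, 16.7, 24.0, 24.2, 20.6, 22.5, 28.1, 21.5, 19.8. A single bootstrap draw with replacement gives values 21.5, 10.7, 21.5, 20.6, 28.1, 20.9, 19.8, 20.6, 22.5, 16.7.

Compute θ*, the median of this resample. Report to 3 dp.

θ* = 20.750

Sorted: 10.7, 16.7, 19.8, 20.6, 20.6, 20.9, 21.5, 21.5, 22.5, 28.1
Median = average of the two middle values = 20.750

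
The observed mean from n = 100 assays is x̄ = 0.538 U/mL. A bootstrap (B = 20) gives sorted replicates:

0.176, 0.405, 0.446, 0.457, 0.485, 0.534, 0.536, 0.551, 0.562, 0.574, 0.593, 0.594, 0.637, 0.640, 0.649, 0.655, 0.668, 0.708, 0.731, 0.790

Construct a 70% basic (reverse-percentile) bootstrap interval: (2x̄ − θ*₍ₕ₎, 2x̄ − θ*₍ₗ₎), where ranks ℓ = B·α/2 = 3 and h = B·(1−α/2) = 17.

(0.408, 0.630)

Percentile endpoints at ranks 3 and 17: θ*₍3₎ = 0.446, θ*₍17₎ = 0.668.
Basic interval reflects these around x̄:
  lower = 2 × 0.538 − 0.668 = 0.408
  upper = 2 × 0.538 − 0.446 = 0.630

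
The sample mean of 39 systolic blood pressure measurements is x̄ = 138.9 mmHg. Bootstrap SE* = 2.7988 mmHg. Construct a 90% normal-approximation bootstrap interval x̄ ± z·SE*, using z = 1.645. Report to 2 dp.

Margin = 1.645 × 2.7988 = 4.604
Interval: 138.9 ± 4.604

(134.30, 143.50)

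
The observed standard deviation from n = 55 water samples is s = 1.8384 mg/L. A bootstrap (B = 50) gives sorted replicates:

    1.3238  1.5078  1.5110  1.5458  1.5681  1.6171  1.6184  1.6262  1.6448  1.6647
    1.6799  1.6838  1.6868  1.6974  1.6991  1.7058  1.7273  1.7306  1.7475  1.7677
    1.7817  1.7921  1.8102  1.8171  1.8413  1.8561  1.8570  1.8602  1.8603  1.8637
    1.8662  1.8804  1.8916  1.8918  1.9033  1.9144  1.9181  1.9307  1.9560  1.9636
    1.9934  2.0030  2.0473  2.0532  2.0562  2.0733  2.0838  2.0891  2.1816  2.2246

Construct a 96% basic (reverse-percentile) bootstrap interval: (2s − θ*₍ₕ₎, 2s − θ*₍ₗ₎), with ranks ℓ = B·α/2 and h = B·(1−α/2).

(1.4952, 2.3530)

Percentile endpoints at ranks 1 and 49: θ*₍1₎ = 1.3238, θ*₍49₎ = 2.1816.
Basic interval reflects these around s:
  lower = 2 × 1.8384 − 2.1816 = 1.4952
  upper = 2 × 1.8384 − 1.3238 = 2.3530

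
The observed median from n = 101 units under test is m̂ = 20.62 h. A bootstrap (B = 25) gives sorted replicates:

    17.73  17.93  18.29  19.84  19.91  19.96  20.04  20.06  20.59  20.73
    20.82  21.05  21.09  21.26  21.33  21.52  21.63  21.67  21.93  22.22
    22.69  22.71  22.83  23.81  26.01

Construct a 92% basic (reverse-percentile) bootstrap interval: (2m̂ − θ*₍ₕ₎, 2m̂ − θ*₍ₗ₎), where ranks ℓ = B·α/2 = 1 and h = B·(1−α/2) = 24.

(17.43, 23.51)

Percentile endpoints at ranks 1 and 24: θ*₍1₎ = 17.73, θ*₍24₎ = 23.81.
Basic interval reflects these around m̂:
  lower = 2 × 20.62 − 23.81 = 17.43
  upper = 2 × 20.62 − 17.73 = 23.51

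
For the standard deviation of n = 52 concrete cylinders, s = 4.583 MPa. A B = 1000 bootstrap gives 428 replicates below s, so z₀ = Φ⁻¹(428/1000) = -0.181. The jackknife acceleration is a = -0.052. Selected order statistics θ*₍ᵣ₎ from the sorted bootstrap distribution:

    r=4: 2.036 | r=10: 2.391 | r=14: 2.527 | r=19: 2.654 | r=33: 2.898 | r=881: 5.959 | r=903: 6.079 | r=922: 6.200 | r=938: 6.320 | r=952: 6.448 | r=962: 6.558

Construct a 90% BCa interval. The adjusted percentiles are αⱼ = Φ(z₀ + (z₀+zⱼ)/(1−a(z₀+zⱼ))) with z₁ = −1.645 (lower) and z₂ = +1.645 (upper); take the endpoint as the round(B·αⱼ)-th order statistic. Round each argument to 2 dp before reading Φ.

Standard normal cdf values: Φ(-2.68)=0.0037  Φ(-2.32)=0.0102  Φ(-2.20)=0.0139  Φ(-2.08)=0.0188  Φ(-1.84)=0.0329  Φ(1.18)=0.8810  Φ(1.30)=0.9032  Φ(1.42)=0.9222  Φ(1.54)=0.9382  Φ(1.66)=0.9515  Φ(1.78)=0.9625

Lower: z₀ + z₁ = -0.181 + (-1.645) = -1.826; 1 − a(z₀+z₁) = 1 − (-0.052)(-1.826) = 0.9050; argument = -0.181 + (-1.826)/0.9050 = -2.1986 → -2.20.
α₁ = Φ(-2.20) = 0.0139; rank = round(1000 × 0.0139) = 14; θ*₍14₎ = 2.527.
Upper: z₀ + z₂ = 1.464; 1 − a(z₀+z₂) = 1.0761; argument = 1.1794 → 1.18; α₂ = 0.8810; rank = 881; θ*₍881₎ = 5.959.

(2.527, 5.959)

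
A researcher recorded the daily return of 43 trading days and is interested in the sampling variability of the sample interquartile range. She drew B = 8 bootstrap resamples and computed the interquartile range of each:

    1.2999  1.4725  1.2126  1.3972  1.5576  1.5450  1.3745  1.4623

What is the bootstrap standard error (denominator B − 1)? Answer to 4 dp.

Bootstrap SE is the standard deviation of the 8 replicate interquartile ranges.
Mean of replicates: (1.2999 + 1.4725 + 1.2126 + 1.3972 + 1.5576 + 1.5450 + 1.3745 + 1.4623) / 8 = 11.32160 / 8 = 1.41520
Sum of squared deviations: (−0.11530)² + (+0.05730)² + (−0.20260)² + (−0.01800)² + (+0.14240)² + (+0.12980)² + (−0.04070)² + (+0.04710)² = 0.09895
Variance = 0.09895 / 7 = 0.01414
SE* = √0.01414

SE* = 0.1189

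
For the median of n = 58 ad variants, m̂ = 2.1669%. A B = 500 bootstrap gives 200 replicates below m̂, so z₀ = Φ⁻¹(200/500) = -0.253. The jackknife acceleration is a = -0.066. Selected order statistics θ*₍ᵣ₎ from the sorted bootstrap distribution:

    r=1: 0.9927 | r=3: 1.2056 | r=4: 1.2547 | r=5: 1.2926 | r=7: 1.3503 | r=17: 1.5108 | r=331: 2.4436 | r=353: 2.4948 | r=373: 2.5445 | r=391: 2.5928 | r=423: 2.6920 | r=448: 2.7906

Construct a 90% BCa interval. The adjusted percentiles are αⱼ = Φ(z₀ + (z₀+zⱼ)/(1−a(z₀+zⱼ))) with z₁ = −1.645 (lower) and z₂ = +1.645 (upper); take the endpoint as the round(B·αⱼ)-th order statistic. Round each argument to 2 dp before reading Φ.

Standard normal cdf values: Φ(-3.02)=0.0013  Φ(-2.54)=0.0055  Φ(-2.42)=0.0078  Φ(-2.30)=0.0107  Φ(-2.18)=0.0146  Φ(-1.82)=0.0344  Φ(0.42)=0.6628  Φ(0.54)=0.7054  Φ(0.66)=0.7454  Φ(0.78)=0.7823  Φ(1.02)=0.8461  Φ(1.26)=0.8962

(1.2547, 2.6920)

Lower: z₀ + z₁ = -0.253 + (-1.645) = -1.898; 1 − a(z₀+z₁) = 1 − (-0.066)(-1.898) = 0.8747; argument = -0.253 + (-1.898)/0.8747 = -2.4228 → -2.42.
α₁ = Φ(-2.42) = 0.0078; rank = round(500 × 0.0078) = 4; θ*₍4₎ = 1.2547.
Upper: z₀ + z₂ = 1.392; 1 − a(z₀+z₂) = 1.0919; argument = 1.0219 → 1.02; α₂ = 0.8461; rank = 423; θ*₍423₎ = 2.6920.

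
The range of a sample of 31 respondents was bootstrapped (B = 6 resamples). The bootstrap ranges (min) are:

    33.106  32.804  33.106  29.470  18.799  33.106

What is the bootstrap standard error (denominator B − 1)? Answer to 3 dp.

Bootstrap SE is the standard deviation of the 6 replicate ranges.
Mean of replicates: (33.106 + 32.804 + 33.106 + 29.470 + 18.799 + 33.106) / 6 = 180.3910 / 6 = 30.0652
Sum of squared deviations: (+3.0408)² + (+2.7388)² + (+3.0408)² + (−0.5952)² + (−11.2662)² + (+3.0408)² = 162.5219
Variance = 162.5219 / 5 = 32.5044
SE* = √32.5044

SE* = 5.701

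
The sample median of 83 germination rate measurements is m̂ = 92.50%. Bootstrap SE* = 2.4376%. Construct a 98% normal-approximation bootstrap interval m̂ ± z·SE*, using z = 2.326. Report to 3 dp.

Margin = 2.326 × 2.4376 = 5.6699
Interval: 92.50 ± 5.6699

(86.830, 98.170)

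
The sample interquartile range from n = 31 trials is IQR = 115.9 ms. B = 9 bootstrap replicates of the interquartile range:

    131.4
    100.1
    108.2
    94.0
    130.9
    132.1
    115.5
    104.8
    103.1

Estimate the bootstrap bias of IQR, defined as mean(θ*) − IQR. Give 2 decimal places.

bias = −2.56

mean(θ*) = (131.4 + 100.1 + 108.2 + 94.0 + 130.9 + 132.1 + 115.5 + 104.8 + 103.1) / 9 = 113.344
bias = 113.344 − 115.9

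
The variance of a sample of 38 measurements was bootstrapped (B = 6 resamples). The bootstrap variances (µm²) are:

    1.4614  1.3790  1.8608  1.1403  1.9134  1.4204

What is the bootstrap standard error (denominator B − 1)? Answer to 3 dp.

SE* = 0.299

Bootstrap SE is the standard deviation of the 6 replicate variances.
Mean of replicates: (1.4614 + 1.3790 + 1.8608 + 1.1403 + 1.9134 + 1.4204) / 6 = 9.17530 / 6 = 1.52922
Sum of squared deviations: (−0.06782)² + (−0.15022)² + (+0.33158)² + (−0.38892)² + (+0.38418)² + (−0.10882)² = 0.44781
Variance = 0.44781 / 5 = 0.08956
SE* = √0.08956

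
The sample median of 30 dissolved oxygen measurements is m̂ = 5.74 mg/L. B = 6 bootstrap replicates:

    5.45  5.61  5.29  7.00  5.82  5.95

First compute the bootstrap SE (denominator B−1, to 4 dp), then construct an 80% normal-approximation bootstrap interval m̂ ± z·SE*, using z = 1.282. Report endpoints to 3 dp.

Mean of replicates = 5.8533; sum of squared deviations = 1.8645; SE* = √(1.8645/5) = 0.6107
Margin = 1.282 × 0.6107 = 0.7829
Interval: 5.74 ± 0.7829

(4.957, 6.523)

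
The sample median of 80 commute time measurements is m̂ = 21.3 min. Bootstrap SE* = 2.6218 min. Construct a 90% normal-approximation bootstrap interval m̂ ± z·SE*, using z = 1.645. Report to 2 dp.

(16.99, 25.61)

Margin = 1.645 × 2.6218 = 4.313
Interval: 21.3 ± 4.313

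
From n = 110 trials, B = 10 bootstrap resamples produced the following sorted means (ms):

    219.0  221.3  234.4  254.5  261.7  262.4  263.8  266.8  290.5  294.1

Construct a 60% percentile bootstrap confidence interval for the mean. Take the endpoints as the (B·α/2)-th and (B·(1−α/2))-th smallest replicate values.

α = 0.40; lower rank = 10 × 0.200 = 2; upper rank = 10 × 0.800 = 8.
The 2nd smallest replicate is 221.3; the 8th is 266.8.

(221.3, 266.8)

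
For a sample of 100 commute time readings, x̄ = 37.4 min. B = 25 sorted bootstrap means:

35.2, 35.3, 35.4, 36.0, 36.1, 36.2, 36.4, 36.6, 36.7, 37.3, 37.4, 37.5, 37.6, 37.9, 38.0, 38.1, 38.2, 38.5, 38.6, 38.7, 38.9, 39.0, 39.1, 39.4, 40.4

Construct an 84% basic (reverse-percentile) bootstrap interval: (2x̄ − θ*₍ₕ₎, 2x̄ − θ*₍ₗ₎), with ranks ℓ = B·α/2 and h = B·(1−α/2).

(35.7, 39.5)

Percentile endpoints at ranks 2 and 23: θ*₍2₎ = 35.3, θ*₍23₎ = 39.1.
Basic interval reflects these around x̄:
  lower = 2 × 37.4 − 39.1 = 35.7
  upper = 2 × 37.4 − 35.3 = 39.5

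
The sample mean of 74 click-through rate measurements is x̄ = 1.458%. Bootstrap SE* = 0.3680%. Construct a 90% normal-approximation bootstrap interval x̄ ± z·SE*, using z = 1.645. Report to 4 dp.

(0.8526, 2.0634)

Margin = 1.645 × 0.3680 = 0.60536
Interval: 1.458 ± 0.60536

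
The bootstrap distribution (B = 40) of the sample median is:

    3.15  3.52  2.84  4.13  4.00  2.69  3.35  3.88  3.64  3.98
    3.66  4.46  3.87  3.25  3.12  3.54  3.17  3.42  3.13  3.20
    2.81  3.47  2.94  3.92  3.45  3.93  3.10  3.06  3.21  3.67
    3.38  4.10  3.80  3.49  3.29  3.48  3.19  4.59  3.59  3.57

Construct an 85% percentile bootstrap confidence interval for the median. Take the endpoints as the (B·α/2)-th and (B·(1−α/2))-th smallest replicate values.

Sorted replicates: 2.69, 2.81, 2.84, 2.94, 3.06, 3.10, 3.12, 3.13, 3.15, 3.17, 3.19, 3.20, 3.21, 3.25, 3.29, 3.35, 3.38, 3.42, 3.45, 3.47, 3.48, 3.49, 3.52, 3.54, 3.57, 3.59, 3.64, 3.66, 3.67, 3.80, 3.87, 3.88, 3.92, 3.93, 3.98, 4.00, 4.10, 4.13, 4.46, 4.59
α = 0.15; lower rank = 40 × 0.075 = 3; upper rank = 40 × 0.925 = 37.
The 3rd smallest replicate is 2.84; the 37th is 4.10.

(2.84, 4.10)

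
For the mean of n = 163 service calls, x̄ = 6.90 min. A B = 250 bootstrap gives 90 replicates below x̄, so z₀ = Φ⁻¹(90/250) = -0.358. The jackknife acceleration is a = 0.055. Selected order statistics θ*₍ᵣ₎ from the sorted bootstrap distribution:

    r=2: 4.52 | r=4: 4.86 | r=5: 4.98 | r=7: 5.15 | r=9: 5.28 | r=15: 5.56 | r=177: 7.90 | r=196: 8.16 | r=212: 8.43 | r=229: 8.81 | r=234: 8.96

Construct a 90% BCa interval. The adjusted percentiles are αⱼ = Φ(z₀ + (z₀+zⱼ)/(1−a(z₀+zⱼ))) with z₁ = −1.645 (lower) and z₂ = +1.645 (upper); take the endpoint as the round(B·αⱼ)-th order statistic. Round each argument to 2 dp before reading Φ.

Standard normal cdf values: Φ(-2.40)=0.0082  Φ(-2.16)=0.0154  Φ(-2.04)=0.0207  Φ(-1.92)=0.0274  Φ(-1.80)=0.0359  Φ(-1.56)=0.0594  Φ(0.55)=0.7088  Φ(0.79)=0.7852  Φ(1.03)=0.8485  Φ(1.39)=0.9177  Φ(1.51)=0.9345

(4.86, 8.43)

Lower: z₀ + z₁ = -0.358 + (-1.645) = -2.003; 1 − a(z₀+z₁) = 1 − (0.055)(-2.003) = 1.1102; argument = -0.358 + (-2.003)/1.1102 = -2.1622 → -2.16.
α₁ = Φ(-2.16) = 0.0154; rank = round(250 × 0.0154) = 4; θ*₍4₎ = 4.86.
Upper: z₀ + z₂ = 1.287; 1 − a(z₀+z₂) = 0.9292; argument = 1.0270 → 1.03; α₂ = 0.8485; rank = 212; θ*₍212₎ = 8.43.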